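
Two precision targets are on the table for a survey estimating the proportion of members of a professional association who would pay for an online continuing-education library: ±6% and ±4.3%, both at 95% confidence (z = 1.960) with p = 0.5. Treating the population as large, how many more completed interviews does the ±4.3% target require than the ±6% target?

At ±6%: n = 1.960² × 0.2500 / 0.060² ≈ 266.78 → 267.
At ±4.3%: n = 1.960² × 0.2500 / 0.043² ≈ 519.42 → 520.
Additional respondents: 520 − 267 = 253.

253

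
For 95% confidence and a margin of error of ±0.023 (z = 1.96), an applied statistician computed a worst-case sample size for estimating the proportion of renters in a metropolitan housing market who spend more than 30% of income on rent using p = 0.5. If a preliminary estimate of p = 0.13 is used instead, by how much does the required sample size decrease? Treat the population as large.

994

Conservative (p = 0.5): n = 1.96² × 0.25 / 0.023² ≈ 1815.50 → 1816.
Using p = 0.13: p(1−p) = 0.1131, so n = 1.96² × 0.1131 / 0.023² ≈ 821.33 → 822.
Reduction: 1816 − 822 = 994.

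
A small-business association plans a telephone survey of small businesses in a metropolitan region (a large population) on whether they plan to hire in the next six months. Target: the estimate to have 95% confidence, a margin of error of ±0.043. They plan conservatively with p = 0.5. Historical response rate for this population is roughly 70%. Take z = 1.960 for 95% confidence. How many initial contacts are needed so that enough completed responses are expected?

743

Completed interviews needed: n₀ = 1.960² × 0.2500 / 0.043² ≈ 519.42 → 520.
At a 70% response rate, contacts needed = 520 / 0.70 ≈ 742.86 → 743.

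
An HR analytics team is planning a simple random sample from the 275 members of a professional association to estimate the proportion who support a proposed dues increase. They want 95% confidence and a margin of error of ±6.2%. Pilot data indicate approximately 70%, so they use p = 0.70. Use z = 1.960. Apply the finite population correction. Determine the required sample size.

Unadjusted: n₀ = 1.960² × 0.70 × 0.30 / 0.062² ≈ 209.87, so n₀ = 210.
Finite population correction with N = 275: n = n₀ / (1 + (n₀−1)/N) = 210 / (1 + 209/275) = 210 / 1.7600 ≈ 119.32.
Rounding up, n = 120.

120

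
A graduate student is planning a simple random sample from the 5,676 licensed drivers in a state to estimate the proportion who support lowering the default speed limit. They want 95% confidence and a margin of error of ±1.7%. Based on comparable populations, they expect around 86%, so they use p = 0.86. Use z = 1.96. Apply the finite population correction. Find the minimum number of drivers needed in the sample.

1249

Unadjusted: n₀ = 1.96² × 0.86 × 0.14 / 0.017² ≈ 1600.45, so n₀ = 1601.
Finite population correction with N = 5,676: n = n₀ / (1 + (n₀−1)/N) = 1601 / (1 + 1600/5676) = 1601 / 1.2819 ≈ 1248.94.
Rounding up, n = 1249.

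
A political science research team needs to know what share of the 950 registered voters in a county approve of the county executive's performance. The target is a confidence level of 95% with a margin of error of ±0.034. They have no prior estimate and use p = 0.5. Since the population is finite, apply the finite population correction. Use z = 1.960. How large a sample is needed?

444

Unadjusted: n₀ = 1.960² × 0.50 × 0.50 / 0.034² ≈ 830.80, so n₀ = 831.
Finite population correction with N = 950: n = n₀ / (1 + (n₀−1)/N) = 831 / (1 + 830/950) = 831 / 1.8737 ≈ 443.51.
Rounding up, n = 444.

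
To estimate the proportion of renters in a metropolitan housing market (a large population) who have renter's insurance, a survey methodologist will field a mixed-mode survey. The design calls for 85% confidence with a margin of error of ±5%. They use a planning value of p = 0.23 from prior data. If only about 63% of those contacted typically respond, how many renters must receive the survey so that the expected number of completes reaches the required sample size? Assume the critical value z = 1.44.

Completed interviews needed: n₀ = 1.44² × 0.1771 / 0.050² ≈ 146.89 → 147.
At a 63% response rate, contacts needed = 147 / 0.63 ≈ 233.33 → 234.

234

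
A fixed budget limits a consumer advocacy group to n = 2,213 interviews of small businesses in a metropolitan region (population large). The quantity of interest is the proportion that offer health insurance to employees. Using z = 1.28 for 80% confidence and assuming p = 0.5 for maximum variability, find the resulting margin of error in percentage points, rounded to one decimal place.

1.4

SE(p̂) = √[p(1−p)/n] = √[0.2500/2213] = 0.01063.
E = z × SE = 1.28 × 0.01063 = 0.01360, or 1.4 percentage points.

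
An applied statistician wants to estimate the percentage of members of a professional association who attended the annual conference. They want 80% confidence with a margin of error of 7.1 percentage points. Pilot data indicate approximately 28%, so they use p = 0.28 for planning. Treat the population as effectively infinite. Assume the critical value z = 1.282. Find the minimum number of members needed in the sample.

66

With p = 0.28, p(1−p) = 0.2016.
n = z²·p(1−p)/E² = 1.282² × 0.2016 / 0.071² = 1.6435 × 0.2016 / 0.005041 ≈ 65.73.
Rounding up gives n = 66.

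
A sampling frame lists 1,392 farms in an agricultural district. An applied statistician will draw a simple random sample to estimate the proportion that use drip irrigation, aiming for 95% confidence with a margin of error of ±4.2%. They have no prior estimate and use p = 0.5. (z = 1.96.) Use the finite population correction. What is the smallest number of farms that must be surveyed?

392

Unadjusted: n₀ = 1.96² × 0.50 × 0.50 / 0.042² ≈ 544.44, so n₀ = 545.
Finite population correction with N = 1,392: n = n₀ / (1 + (n₀−1)/N) = 545 / (1 + 544/1392) = 545 / 1.3908 ≈ 391.86.
Rounding up, n = 392.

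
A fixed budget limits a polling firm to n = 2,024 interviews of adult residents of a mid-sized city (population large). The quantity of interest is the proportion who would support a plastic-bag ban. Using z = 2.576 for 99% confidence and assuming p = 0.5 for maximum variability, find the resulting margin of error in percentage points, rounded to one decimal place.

2.9

SE(p̂) = √[p(1−p)/n] = √[0.2500/2024] = 0.01111.
E = z × SE = 2.576 × 0.01111 = 0.02863, or 2.9 percentage points.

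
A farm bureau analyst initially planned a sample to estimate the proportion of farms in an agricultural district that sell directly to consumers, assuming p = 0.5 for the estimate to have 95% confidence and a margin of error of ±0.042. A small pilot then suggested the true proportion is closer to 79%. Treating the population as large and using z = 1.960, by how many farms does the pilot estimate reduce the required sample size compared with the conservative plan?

183

Conservative (p = 0.5): n = 1.960² × 0.25 / 0.042² ≈ 544.44 → 545.
Using p = 0.79: p(1−p) = 0.1659, so n = 1.960² × 0.1659 / 0.042² ≈ 361.29 → 362.
Reduction: 545 − 362 = 183.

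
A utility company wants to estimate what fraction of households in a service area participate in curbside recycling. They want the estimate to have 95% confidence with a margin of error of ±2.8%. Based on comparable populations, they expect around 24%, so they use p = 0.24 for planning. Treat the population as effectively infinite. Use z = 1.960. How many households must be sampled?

With p = 0.24, p(1−p) = 0.1824.
n = z²·p(1−p)/E² = 1.960² × 0.1824 / 0.028² = 3.8416 × 0.1824 / 0.000784 ≈ 893.76.
Rounding up gives n = 894.

894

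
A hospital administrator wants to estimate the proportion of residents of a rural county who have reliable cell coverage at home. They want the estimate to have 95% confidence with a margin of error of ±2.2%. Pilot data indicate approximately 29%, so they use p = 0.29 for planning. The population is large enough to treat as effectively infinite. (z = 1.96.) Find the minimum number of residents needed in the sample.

1635

With p = 0.29, p(1−p) = 0.2059.
n = z²·p(1−p)/E² = 1.96² × 0.2059 / 0.022² = 3.8416 × 0.2059 / 0.000484 ≈ 1634.27.
Rounding up gives n = 1635.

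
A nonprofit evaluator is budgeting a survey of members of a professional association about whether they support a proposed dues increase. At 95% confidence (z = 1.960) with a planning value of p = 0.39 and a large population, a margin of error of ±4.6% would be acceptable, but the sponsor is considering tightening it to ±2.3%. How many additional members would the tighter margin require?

At ±4.6%: n = 1.960² × 0.2379 / 0.046² ≈ 431.91 → 432.
At ±2.3%: n = 1.960² × 0.2379 / 0.023² ≈ 1727.63 → 1728.
Additional respondents: 1728 − 432 = 1296.

1296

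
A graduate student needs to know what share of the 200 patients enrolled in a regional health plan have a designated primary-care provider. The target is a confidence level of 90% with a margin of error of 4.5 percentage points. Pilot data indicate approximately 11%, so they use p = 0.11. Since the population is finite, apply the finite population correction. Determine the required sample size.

For 90% confidence, z = 1.645.
Unadjusted: n₀ = 1.645² × 0.11 × 0.89 / 0.045² ≈ 130.82, so n₀ = 131.
Finite population correction with N = 200: n = n₀ / (1 + (n₀−1)/N) = 131 / (1 + 130/200) = 131 / 1.6500 ≈ 79.39.
Rounding up, n = 80.

80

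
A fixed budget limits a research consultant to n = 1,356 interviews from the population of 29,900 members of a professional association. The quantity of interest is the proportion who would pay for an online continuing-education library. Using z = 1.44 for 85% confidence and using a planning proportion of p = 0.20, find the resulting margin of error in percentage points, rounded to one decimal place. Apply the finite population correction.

1.5

Finite-population factor: (N−n)/(N−1) = (29900−1356)/(29900−1) = 0.9547.
SE(p̂) = √[p(1−p)/n · (N−n)/(N−1)] = √[0.1600/1356 × 0.9547] = 0.01061.
E = z × SE = 1.44 × 0.01061 = 0.01528 ≈ 1.5 percentage points.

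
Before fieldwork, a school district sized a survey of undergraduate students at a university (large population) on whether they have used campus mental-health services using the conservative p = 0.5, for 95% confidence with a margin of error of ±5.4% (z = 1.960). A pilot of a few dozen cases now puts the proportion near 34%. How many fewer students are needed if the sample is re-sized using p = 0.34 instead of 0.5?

34

Conservative (p = 0.5): n = 1.960² × 0.25 / 0.054² ≈ 329.36 → 330.
Using p = 0.34: p(1−p) = 0.2244, so n = 1.960² × 0.2244 / 0.054² ≈ 295.63 → 296.
Reduction: 330 − 296 = 34.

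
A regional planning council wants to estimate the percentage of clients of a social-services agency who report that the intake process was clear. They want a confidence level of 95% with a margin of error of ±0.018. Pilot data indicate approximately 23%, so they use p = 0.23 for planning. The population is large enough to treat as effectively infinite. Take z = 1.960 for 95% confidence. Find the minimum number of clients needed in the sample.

2100

With p = 0.23, p(1−p) = 0.1771.
n = z²·p(1−p)/E² = 1.960² × 0.1771 / 0.018² = 3.8416 × 0.1771 / 0.000324 ≈ 2099.84.
Rounding up gives n = 2100.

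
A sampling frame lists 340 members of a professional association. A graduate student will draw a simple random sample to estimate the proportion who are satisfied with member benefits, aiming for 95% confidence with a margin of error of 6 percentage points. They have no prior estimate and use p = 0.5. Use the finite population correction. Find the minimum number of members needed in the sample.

For 95% confidence, z = 1.96.
Unadjusted: n₀ = 1.96² × 0.50 × 0.50 / 0.060² ≈ 266.78, so n₀ = 267.
Finite population correction with N = 340: n = n₀ / (1 + (n₀−1)/N) = 267 / (1 + 266/340) = 267 / 1.7824 ≈ 149.80.
Rounding up, n = 150.

150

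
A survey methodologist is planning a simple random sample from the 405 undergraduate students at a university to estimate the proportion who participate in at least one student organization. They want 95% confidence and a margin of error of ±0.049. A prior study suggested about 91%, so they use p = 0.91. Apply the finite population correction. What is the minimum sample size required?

100

For 95% confidence, z = 1.960.
Unadjusted: n₀ = 1.960² × 0.91 × 0.09 / 0.049² ≈ 131.04, so n₀ = 132.
Finite population correction with N = 405: n = n₀ / (1 + (n₀−1)/N) = 132 / (1 + 131/405) = 132 / 1.3235 ≈ 99.74.
Rounding up, n = 100.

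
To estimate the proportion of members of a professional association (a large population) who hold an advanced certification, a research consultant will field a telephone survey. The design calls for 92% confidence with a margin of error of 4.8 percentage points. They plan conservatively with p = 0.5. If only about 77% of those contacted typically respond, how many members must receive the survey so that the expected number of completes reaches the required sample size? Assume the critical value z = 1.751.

Completed interviews needed: n₀ = 1.751² × 0.2500 / 0.048² ≈ 332.68 → 333.
At a 77% response rate, contacts needed = 333 / 0.77 ≈ 432.47 → 433.

433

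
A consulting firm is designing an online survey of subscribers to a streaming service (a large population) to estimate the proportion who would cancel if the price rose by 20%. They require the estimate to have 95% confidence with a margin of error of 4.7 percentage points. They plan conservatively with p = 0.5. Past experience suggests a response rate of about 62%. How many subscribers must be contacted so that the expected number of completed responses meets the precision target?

For 95% confidence, z = 1.960.
Completed interviews needed: n₀ = 1.960² × 0.2500 / 0.047² ≈ 434.77 → 435.
At a 62% response rate, contacts needed = 435 / 0.62 ≈ 701.61 → 702.

702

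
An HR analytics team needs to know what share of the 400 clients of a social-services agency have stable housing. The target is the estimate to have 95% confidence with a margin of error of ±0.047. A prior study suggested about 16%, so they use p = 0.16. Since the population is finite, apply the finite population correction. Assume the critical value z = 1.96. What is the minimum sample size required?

148

Unadjusted: n₀ = 1.96² × 0.16 × 0.84 / 0.047² ≈ 233.73, so n₀ = 234.
Finite population correction with N = 400: n = n₀ / (1 + (n₀−1)/N) = 234 / (1 + 233/400) = 234 / 1.5825 ≈ 147.87.
Rounding up, n = 148.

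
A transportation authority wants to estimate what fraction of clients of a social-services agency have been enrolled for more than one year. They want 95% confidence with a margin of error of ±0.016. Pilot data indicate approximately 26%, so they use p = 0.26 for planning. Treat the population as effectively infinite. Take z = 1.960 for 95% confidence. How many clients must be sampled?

2888

With p = 0.26, p(1−p) = 0.1924.
n = z²·p(1−p)/E² = 1.960² × 0.1924 / 0.016² = 3.8416 × 0.1924 / 0.000256 ≈ 2887.20.
Rounding up gives n = 2888.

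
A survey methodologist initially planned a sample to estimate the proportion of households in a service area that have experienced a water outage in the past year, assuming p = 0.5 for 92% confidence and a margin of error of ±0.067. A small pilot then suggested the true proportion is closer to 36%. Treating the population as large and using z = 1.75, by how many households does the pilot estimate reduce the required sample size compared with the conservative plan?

Conservative (p = 0.5): n = 1.75² × 0.25 / 0.067² ≈ 170.56 → 171.
Using p = 0.36: p(1−p) = 0.2304, so n = 1.75² × 0.2304 / 0.067² ≈ 157.18 → 158.
Reduction: 171 − 158 = 13.

13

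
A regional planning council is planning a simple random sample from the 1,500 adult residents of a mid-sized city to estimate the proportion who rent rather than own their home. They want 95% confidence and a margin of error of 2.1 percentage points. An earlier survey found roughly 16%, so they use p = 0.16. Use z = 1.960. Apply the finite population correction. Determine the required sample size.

658

Unadjusted: n₀ = 1.960² × 0.16 × 0.84 / 0.021² ≈ 1170.77, so n₀ = 1171.
Finite population correction with N = 1,500: n = n₀ / (1 + (n₀−1)/N) = 1171 / (1 + 1170/1500) = 1171 / 1.7800 ≈ 657.87.
Rounding up, n = 658.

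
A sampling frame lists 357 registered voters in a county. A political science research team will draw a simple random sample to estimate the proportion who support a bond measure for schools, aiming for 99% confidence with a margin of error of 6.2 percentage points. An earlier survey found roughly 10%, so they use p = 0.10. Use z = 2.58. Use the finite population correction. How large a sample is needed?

109

Unadjusted: n₀ = 2.58² × 0.10 × 0.90 / 0.062² ≈ 155.85, so n₀ = 156.
Finite population correction with N = 357: n = n₀ / (1 + (n₀−1)/N) = 156 / (1 + 155/357) = 156 / 1.4342 ≈ 108.77.
Rounding up, n = 109.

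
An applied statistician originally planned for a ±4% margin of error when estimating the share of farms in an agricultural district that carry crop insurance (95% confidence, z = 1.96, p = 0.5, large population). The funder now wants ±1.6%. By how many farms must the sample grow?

3151

At ±4%: n = 1.96² × 0.2500 / 0.040² ≈ 600.25 → 601.
At ±1.6%: n = 1.96² × 0.2500 / 0.016² ≈ 3751.56 → 3752.
Additional respondents: 3752 − 601 = 3151.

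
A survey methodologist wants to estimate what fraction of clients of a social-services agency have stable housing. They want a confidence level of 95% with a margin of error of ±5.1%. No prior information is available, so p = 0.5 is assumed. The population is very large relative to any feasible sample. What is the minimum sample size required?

370

For 95% confidence, z = 1.960.
With p = 0.5, p(1−p) = 0.25.
n = z²·p(1−p)/E² = 1.960² × 0.2500 / 0.051² = 3.8416 × 0.2500 / 0.002601 ≈ 369.24.
Rounding up gives n = 370.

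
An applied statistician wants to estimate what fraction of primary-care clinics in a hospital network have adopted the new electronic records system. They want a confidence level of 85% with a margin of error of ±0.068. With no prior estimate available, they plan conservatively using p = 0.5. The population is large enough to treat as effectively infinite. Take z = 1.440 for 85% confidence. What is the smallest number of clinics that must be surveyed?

113

With p = 0.5, p(1−p) = 0.25.
n = z²·p(1−p)/E² = 1.440² × 0.2500 / 0.068² = 2.0736 × 0.2500 / 0.004624 ≈ 112.11.
Rounding up gives n = 113.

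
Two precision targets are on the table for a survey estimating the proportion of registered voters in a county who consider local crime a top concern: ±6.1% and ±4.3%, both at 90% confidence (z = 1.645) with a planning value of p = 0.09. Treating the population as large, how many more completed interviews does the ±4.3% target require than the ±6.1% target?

At ±6.1%: n = 1.645² × 0.0819 / 0.061² ≈ 59.56 → 60.
At ±4.3%: n = 1.645² × 0.0819 / 0.043² ≈ 119.86 → 120.
Additional respondents: 120 − 60 = 60.

60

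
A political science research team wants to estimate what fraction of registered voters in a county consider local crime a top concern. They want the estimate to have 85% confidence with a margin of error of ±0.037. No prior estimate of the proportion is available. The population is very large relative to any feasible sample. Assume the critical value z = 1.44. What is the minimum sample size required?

With no prior estimate, use p = 0.5, giving p(1−p) = 0.25.
n = z²·p(1−p)/E² = 1.44² × 0.2500 / 0.037² = 2.0736 × 0.2500 / 0.001369 ≈ 378.67.
Rounding up gives n = 379.

379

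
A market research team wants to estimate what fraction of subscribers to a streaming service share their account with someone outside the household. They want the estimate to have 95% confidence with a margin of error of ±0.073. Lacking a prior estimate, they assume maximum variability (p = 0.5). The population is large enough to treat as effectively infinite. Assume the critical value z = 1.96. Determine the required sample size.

With p = 0.5, p(1−p) = 0.25.
n = z²·p(1−p)/E² = 1.96² × 0.2500 / 0.073² = 3.8416 × 0.2500 / 0.005329 ≈ 180.22.
Rounding up gives n = 181.

181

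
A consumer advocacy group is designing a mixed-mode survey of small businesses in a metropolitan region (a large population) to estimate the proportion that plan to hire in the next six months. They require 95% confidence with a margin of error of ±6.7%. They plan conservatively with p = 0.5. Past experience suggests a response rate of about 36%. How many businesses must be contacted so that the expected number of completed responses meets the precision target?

595

For 95% confidence, z = 1.960.
Completed interviews needed: n₀ = 1.960² × 0.2500 / 0.067² ≈ 213.95 → 214.
At a 36% response rate, contacts needed = 214 / 0.36 ≈ 594.44 → 595.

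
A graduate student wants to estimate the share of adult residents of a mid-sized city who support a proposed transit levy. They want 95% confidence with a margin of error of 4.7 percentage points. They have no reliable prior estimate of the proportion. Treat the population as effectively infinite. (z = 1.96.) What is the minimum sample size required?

With no prior estimate, use p = 0.5, giving p(1−p) = 0.25.
n = z²·p(1−p)/E² = 1.96² × 0.2500 / 0.047² = 3.8416 × 0.2500 / 0.002209 ≈ 434.77.
Rounding up gives n = 435.

435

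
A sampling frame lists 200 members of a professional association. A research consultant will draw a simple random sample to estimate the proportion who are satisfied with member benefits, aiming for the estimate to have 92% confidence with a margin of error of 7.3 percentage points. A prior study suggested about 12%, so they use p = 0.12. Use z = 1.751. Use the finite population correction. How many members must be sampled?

47

Unadjusted: n₀ = 1.751² × 0.12 × 0.88 / 0.073² ≈ 60.76, so n₀ = 61.
Finite population correction with N = 200: n = n₀ / (1 + (n₀−1)/N) = 61 / (1 + 60/200) = 61 / 1.3000 ≈ 46.92.
Rounding up, n = 47.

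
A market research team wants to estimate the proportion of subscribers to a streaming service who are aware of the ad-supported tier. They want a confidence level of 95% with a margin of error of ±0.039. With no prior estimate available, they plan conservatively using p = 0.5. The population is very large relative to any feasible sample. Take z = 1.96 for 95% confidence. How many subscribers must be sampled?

632

With p = 0.5, p(1−p) = 0.25.
n = z²·p(1−p)/E² = 1.96² × 0.2500 / 0.039² = 3.8416 × 0.2500 / 0.001521 ≈ 631.43.
Rounding up gives n = 632.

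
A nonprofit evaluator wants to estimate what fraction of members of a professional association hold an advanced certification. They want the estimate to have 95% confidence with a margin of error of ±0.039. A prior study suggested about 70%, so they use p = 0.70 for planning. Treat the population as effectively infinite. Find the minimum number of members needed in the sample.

For 95% confidence, z = 1.960.
With p = 0.70, p(1−p) = 0.2100.
n = z²·p(1−p)/E² = 1.960² × 0.2100 / 0.039² = 3.8416 × 0.2100 / 0.001521 ≈ 530.40.
Rounding up gives n = 531.

531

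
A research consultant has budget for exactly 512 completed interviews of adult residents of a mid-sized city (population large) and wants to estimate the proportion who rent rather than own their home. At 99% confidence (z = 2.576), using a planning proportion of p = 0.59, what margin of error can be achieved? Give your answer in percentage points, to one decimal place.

5.6

SE(p̂) = √[p(1−p)/n] = √[0.2419/512] = 0.02174.
E = z × SE = 2.576 × 0.02174 = 0.05599, or 5.6 percentage points.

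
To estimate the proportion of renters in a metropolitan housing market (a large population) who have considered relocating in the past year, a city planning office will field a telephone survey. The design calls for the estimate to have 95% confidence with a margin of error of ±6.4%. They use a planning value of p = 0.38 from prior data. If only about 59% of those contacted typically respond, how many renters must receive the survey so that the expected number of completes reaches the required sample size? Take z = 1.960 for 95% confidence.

Completed interviews needed: n₀ = 1.960² × 0.2356 / 0.064² ≈ 220.97 → 221.
At a 59% response rate, contacts needed = 221 / 0.59 ≈ 374.58 → 375.

375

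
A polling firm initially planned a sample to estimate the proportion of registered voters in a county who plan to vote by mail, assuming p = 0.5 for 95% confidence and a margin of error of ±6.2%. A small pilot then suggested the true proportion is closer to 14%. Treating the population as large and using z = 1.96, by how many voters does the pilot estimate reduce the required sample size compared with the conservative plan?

129

Conservative (p = 0.5): n = 1.96² × 0.25 / 0.062² ≈ 249.84 → 250.
Using p = 0.14: p(1−p) = 0.1204, so n = 1.96² × 0.1204 / 0.062² ≈ 120.32 → 121.
Reduction: 250 − 121 = 129.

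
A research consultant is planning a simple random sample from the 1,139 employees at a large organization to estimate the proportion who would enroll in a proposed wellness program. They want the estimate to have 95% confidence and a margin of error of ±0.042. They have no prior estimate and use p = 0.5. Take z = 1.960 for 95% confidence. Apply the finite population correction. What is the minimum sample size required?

Unadjusted: n₀ = 1.960² × 0.50 × 0.50 / 0.042² ≈ 544.44, so n₀ = 545.
Finite population correction with N = 1,139: n = n₀ / (1 + (n₀−1)/N) = 545 / (1 + 544/1139) = 545 / 1.4776 ≈ 368.84.
Rounding up, n = 369.

369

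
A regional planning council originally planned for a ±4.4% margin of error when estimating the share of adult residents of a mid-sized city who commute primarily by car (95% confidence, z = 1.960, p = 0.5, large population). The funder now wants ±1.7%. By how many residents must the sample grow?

At ±4.4%: n = 1.960² × 0.2500 / 0.044² ≈ 496.07 → 497.
At ±1.7%: n = 1.960² × 0.2500 / 0.017² ≈ 3323.18 → 3324.
Additional respondents: 3324 − 497 = 2827.

2827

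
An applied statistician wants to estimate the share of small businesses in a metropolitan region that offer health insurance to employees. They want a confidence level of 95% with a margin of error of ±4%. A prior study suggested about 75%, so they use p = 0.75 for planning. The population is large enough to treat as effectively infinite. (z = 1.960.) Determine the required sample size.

With p = 0.75, p(1−p) = 0.1875.
n = z²·p(1−p)/E² = 1.960² × 0.1875 / 0.040² = 3.8416 × 0.1875 / 0.001600 ≈ 450.19.
Rounding up gives n = 451.

451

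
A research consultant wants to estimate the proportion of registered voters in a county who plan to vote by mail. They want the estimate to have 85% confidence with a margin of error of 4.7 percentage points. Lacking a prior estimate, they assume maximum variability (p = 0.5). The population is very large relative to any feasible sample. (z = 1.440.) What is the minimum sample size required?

With p = 0.5, p(1−p) = 0.25.
n = z²·p(1−p)/E² = 1.440² × 0.2500 / 0.047² = 2.0736 × 0.2500 / 0.002209 ≈ 234.68.
Rounding up gives n = 235.

235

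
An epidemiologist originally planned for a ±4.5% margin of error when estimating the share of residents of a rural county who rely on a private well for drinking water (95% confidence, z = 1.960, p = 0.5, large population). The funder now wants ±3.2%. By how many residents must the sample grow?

At ±4.5%: n = 1.960² × 0.2500 / 0.045² ≈ 474.27 → 475.
At ±3.2%: n = 1.960² × 0.2500 / 0.032² ≈ 937.89 → 938.
Additional respondents: 938 − 475 = 463.

463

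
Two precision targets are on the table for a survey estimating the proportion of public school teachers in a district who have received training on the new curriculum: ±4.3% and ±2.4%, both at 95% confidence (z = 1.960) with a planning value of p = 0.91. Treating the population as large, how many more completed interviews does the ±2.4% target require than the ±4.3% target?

376

At ±4.3%: n = 1.960² × 0.0819 / 0.043² ≈ 170.16 → 171.
At ±2.4%: n = 1.960² × 0.0819 / 0.024² ≈ 546.23 → 547.
Additional respondents: 547 − 171 = 376.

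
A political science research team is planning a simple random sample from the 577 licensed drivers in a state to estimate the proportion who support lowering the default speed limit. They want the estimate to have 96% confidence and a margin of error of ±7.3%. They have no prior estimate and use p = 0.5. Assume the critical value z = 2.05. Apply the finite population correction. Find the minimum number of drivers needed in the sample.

148

Unadjusted: n₀ = 2.05² × 0.50 × 0.50 / 0.073² ≈ 197.15, so n₀ = 198.
Finite population correction with N = 577: n = n₀ / (1 + (n₀−1)/N) = 198 / (1 + 197/577) = 198 / 1.3414 ≈ 147.60.
Rounding up, n = 148.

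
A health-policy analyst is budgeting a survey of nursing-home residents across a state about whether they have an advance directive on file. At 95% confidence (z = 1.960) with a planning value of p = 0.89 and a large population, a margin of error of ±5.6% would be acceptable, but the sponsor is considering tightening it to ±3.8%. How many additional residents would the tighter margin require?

At ±5.6%: n = 1.960² × 0.0979 / 0.056² ≈ 119.93 → 120.
At ±3.8%: n = 1.960² × 0.0979 / 0.038² ≈ 260.45 → 261.
Additional respondents: 261 − 120 = 141.

141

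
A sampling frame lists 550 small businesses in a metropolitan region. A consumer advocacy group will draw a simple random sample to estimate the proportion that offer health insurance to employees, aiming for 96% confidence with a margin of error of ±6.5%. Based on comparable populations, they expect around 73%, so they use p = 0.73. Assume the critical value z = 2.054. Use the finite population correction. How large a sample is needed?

Unadjusted: n₀ = 2.054² × 0.73 × 0.27 / 0.065² ≈ 196.82, so n₀ = 197.
Finite population correction with N = 550: n = n₀ / (1 + (n₀−1)/N) = 197 / (1 + 196/550) = 197 / 1.3564 ≈ 145.24.
Rounding up, n = 146.

146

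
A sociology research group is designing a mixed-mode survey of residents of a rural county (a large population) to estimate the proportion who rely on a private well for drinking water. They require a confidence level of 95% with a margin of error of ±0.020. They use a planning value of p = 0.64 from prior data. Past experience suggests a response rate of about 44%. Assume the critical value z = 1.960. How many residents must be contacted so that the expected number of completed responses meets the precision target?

5030

Completed interviews needed: n₀ = 1.960² × 0.2304 / 0.020² ≈ 2212.76 → 2213.
At a 44% response rate, contacts needed = 2213 / 0.44 ≈ 5029.55 → 5030.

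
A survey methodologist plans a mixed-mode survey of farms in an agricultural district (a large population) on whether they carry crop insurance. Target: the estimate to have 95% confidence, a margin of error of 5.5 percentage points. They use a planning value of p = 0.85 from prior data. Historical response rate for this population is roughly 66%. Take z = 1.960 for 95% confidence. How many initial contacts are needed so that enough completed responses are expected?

Completed interviews needed: n₀ = 1.960² × 0.1275 / 0.055² ≈ 161.92 → 162.
At a 66% response rate, contacts needed = 162 / 0.66 ≈ 245.45 → 246.

246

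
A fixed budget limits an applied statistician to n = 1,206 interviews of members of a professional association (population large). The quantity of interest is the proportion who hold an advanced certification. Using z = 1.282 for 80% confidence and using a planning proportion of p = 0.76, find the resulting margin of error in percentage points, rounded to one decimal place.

SE(p̂) = √[p(1−p)/n] = √[0.1824/1206] = 0.01230.
E = z × SE = 1.282 × 0.01230 = 0.01577, or 1.6 percentage points.

1.6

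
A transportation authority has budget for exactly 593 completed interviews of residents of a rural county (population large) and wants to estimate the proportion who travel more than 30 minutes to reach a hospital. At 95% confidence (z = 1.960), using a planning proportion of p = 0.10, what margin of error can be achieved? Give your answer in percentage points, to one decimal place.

2.4

SE(p̂) = √[p(1−p)/n] = √[0.0900/593] = 0.01232.
E = z × SE = 1.960 × 0.01232 = 0.02415, or 2.4 percentage points.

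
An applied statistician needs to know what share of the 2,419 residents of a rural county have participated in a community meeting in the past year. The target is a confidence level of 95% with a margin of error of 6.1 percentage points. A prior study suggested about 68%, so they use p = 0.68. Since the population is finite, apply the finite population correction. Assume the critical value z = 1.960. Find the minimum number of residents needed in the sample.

Unadjusted: n₀ = 1.960² × 0.68 × 0.32 / 0.061² ≈ 224.65, so n₀ = 225.
Finite population correction with N = 2,419: n = n₀ / (1 + (n₀−1)/N) = 225 / (1 + 224/2419) = 225 / 1.0926 ≈ 205.93.
Rounding up, n = 206.

206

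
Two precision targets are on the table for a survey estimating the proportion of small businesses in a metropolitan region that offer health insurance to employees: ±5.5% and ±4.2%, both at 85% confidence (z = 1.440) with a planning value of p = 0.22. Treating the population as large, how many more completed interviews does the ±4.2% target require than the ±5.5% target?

At ±5.5%: n = 1.440² × 0.1716 / 0.055² ≈ 117.63 → 118.
At ±4.2%: n = 1.440² × 0.1716 / 0.042² ≈ 201.72 → 202.
Additional respondents: 202 − 118 = 84.

84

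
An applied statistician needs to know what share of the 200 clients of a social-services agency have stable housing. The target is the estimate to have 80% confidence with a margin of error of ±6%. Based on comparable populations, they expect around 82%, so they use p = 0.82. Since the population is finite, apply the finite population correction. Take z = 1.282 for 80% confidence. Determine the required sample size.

Unadjusted: n₀ = 1.282² × 0.82 × 0.18 / 0.060² ≈ 67.38, so n₀ = 68.
Finite population correction with N = 200: n = n₀ / (1 + (n₀−1)/N) = 68 / (1 + 67/200) = 68 / 1.3350 ≈ 50.94.
Rounding up, n = 51.

51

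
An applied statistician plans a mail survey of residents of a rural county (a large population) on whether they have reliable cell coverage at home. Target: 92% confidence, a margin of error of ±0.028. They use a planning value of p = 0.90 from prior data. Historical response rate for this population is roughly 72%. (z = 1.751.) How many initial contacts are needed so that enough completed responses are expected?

489

Completed interviews needed: n₀ = 1.751² × 0.0900 / 0.028² ≈ 351.96 → 352.
At a 72% response rate, contacts needed = 352 / 0.72 ≈ 488.89 → 489.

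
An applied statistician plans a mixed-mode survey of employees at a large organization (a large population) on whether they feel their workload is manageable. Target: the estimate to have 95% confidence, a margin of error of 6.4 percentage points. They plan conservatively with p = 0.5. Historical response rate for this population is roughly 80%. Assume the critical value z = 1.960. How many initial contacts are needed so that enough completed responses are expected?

Completed interviews needed: n₀ = 1.960² × 0.2500 / 0.064² ≈ 234.47 → 235.
At an 80% response rate, contacts needed = 235 / 0.80 ≈ 293.75 → 294.

294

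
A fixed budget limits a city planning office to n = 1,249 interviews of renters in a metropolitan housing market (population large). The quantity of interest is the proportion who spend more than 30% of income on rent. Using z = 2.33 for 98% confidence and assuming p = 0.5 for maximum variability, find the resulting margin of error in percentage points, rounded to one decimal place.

SE(p̂) = √[p(1−p)/n] = √[0.2500/1249] = 0.01415.
E = z × SE = 2.33 × 0.01415 = 0.03296, or 3.3 percentage points.

3.3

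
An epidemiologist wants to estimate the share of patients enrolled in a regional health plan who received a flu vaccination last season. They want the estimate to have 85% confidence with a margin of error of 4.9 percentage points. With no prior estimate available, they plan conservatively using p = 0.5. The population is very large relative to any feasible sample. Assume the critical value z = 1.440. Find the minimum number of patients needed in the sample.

With p = 0.5, p(1−p) = 0.25.
n = z²·p(1−p)/E² = 1.440² × 0.2500 / 0.049² = 2.0736 × 0.2500 / 0.002401 ≈ 215.91.
Rounding up gives n = 216.

216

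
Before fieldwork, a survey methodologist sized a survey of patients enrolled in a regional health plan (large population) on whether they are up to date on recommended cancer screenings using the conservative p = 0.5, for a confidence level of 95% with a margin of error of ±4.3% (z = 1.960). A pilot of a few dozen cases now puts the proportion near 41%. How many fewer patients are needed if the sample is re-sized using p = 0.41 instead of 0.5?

Conservative (p = 0.5): n = 1.960² × 0.25 / 0.043² ≈ 519.42 → 520.
Using p = 0.41: p(1−p) = 0.2419, so n = 1.960² × 0.2419 / 0.043² ≈ 502.59 → 503.
Reduction: 520 − 503 = 17.

17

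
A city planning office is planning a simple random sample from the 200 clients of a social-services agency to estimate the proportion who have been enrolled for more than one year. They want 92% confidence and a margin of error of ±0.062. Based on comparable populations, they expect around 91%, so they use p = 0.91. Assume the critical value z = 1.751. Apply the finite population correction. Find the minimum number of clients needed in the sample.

Unadjusted: n₀ = 1.751² × 0.91 × 0.09 / 0.062² ≈ 65.32, so n₀ = 66.
Finite population correction with N = 200: n = n₀ / (1 + (n₀−1)/N) = 66 / (1 + 65/200) = 66 / 1.3250 ≈ 49.81.
Rounding up, n = 50.

50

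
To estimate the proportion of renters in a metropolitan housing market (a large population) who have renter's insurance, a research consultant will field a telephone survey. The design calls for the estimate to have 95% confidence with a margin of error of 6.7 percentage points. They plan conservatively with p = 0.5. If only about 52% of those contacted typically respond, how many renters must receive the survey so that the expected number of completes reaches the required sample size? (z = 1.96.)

412

Completed interviews needed: n₀ = 1.96² × 0.2500 / 0.067² ≈ 213.95 → 214.
At a 52% response rate, contacts needed = 214 / 0.52 ≈ 411.54 → 412.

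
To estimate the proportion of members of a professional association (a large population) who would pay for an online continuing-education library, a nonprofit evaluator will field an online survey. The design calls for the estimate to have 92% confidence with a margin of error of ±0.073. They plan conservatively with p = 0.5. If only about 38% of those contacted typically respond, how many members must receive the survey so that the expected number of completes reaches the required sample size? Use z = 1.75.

379

Completed interviews needed: n₀ = 1.75² × 0.2500 / 0.073² ≈ 143.67 → 144.
At a 38% response rate, contacts needed = 144 / 0.38 ≈ 378.95 → 379.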